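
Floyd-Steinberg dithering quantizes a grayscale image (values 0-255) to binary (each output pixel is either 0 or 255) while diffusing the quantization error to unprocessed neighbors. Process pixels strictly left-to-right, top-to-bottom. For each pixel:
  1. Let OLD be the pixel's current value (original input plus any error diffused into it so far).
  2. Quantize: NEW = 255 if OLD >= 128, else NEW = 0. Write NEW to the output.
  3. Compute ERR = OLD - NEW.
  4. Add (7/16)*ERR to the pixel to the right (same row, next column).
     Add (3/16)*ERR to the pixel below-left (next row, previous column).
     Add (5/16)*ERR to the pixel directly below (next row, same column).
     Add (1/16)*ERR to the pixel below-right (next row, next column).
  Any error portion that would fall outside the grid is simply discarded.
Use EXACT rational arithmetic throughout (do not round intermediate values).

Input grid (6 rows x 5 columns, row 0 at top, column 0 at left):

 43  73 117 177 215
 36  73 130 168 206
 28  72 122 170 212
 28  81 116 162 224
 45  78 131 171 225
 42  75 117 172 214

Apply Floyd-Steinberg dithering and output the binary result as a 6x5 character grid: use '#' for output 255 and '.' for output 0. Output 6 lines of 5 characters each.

(0,0): OLD=43 → NEW=0, ERR=43
(0,1): OLD=1469/16 → NEW=0, ERR=1469/16
(0,2): OLD=40235/256 → NEW=255, ERR=-25045/256
(0,3): OLD=549677/4096 → NEW=255, ERR=-494803/4096
(0,4): OLD=10626619/65536 → NEW=255, ERR=-6085061/65536
(1,0): OLD=17063/256 → NEW=0, ERR=17063/256
(1,1): OLD=235921/2048 → NEW=0, ERR=235921/2048
(1,2): OLD=8710629/65536 → NEW=255, ERR=-8001051/65536
(1,3): OLD=13975617/262144 → NEW=0, ERR=13975617/262144
(1,4): OLD=808487331/4194304 → NEW=255, ERR=-261060189/4194304
(2,0): OLD=2307787/32768 → NEW=0, ERR=2307787/32768
(2,1): OLD=125918825/1048576 → NEW=0, ERR=125918825/1048576
(2,2): OLD=2576667003/16777216 → NEW=255, ERR=-1701523077/16777216
(2,3): OLD=33014572097/268435456 → NEW=0, ERR=33014572097/268435456
(2,4): OLD=1072406842759/4294967296 → NEW=255, ERR=-22809817721/4294967296
(3,0): OLD=1216764443/16777216 → NEW=0, ERR=1216764443/16777216
(3,1): OLD=18205573375/134217728 → NEW=255, ERR=-16019947265/134217728
(3,2): OLD=269094033957/4294967296 → NEW=0, ERR=269094033957/4294967296
(3,3): OLD=1894169984477/8589934592 → NEW=255, ERR=-296263336483/8589934592
(3,4): OLD=29540850352241/137438953472 → NEW=255, ERR=-5506082783119/137438953472
(4,0): OLD=97247500085/2147483648 → NEW=0, ERR=97247500085/2147483648
(4,1): OLD=5277166423477/68719476736 → NEW=0, ERR=5277166423477/68719476736
(4,2): OLD=187191177844283/1099511627776 → NEW=255, ERR=-93184287238597/1099511627776
(4,3): OLD=2103107353473973/17592186044416 → NEW=0, ERR=2103107353473973/17592186044416
(4,4): OLD=73922980939902067/281474976710656 → NEW=255, ERR=2146861878684787/281474976710656
(5,0): OLD=77570587650623/1099511627776 → NEW=0, ERR=77570587650623/1099511627776
(5,1): OLD=1027409619545725/8796093022208 → NEW=0, ERR=1027409619545725/8796093022208
(5,2): OLD=47521840634531173/281474976710656 → NEW=255, ERR=-24254278426686107/281474976710656
(5,3): OLD=188918295825453483/1125899906842624 → NEW=255, ERR=-98186180419415637/1125899906842624
(5,4): OLD=3345314126289265129/18014398509481984 → NEW=255, ERR=-1248357493628640791/18014398509481984
Row 0: ..###
Row 1: ..#.#
Row 2: ..#.#
Row 3: .#.##
Row 4: ..#.#
Row 5: ..###

Answer: ..###
..#.#
..#.#
.#.##
..#.#
..###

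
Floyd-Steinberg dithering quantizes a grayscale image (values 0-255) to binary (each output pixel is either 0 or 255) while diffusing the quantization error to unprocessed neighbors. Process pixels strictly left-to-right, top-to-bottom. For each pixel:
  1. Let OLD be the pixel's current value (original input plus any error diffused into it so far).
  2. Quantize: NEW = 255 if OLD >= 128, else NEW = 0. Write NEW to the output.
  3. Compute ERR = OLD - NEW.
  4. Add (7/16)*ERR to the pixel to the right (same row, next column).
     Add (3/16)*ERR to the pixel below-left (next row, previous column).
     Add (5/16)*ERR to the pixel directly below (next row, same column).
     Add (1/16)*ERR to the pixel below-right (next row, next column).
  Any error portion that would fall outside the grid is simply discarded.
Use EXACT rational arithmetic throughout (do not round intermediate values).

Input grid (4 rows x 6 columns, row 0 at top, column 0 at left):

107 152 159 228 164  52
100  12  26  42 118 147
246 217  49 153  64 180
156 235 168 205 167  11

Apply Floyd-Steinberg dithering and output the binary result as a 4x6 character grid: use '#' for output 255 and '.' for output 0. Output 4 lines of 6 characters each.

Answer: .####.
.....#
##.#.#
####..

Derivation:
(0,0): OLD=107 → NEW=0, ERR=107
(0,1): OLD=3181/16 → NEW=255, ERR=-899/16
(0,2): OLD=34411/256 → NEW=255, ERR=-30869/256
(0,3): OLD=717805/4096 → NEW=255, ERR=-326675/4096
(0,4): OLD=8461179/65536 → NEW=255, ERR=-8250501/65536
(0,5): OLD=-3227555/1048576 → NEW=0, ERR=-3227555/1048576
(1,0): OLD=31463/256 → NEW=0, ERR=31463/256
(1,1): OLD=66129/2048 → NEW=0, ERR=66129/2048
(1,2): OLD=-1049947/65536 → NEW=0, ERR=-1049947/65536
(1,3): OLD=-5524351/262144 → NEW=0, ERR=-5524351/262144
(1,4): OLD=1071678115/16777216 → NEW=0, ERR=1071678115/16777216
(1,5): OLD=44591426181/268435456 → NEW=255, ERR=-23859615099/268435456
(2,0): OLD=9517835/32768 → NEW=255, ERR=1161995/32768
(2,1): OLD=259294249/1048576 → NEW=255, ERR=-8092631/1048576
(2,2): OLD=649005243/16777216 → NEW=0, ERR=649005243/16777216
(2,3): OLD=23396058531/134217728 → NEW=255, ERR=-10829462109/134217728
(2,4): OLD=131763905897/4294967296 → NEW=0, ERR=131763905897/4294967296
(2,5): OLD=11657433543279/68719476736 → NEW=255, ERR=-5866033024401/68719476736
(3,0): OLD=2778887003/16777216 → NEW=255, ERR=-1499303077/16777216
(3,1): OLD=27240878655/134217728 → NEW=255, ERR=-6984641985/134217728
(3,2): OLD=152160362797/1073741824 → NEW=255, ERR=-121643802323/1073741824
(3,3): OLD=9510189388295/68719476736 → NEW=255, ERR=-8013277179385/68719476736
(3,4): OLD=57461915190823/549755813888 → NEW=0, ERR=57461915190823/549755813888
(3,5): OLD=281214888558825/8796093022208 → NEW=0, ERR=281214888558825/8796093022208
Row 0: .####.
Row 1: .....#
Row 2: ##.#.#
Row 3: ####..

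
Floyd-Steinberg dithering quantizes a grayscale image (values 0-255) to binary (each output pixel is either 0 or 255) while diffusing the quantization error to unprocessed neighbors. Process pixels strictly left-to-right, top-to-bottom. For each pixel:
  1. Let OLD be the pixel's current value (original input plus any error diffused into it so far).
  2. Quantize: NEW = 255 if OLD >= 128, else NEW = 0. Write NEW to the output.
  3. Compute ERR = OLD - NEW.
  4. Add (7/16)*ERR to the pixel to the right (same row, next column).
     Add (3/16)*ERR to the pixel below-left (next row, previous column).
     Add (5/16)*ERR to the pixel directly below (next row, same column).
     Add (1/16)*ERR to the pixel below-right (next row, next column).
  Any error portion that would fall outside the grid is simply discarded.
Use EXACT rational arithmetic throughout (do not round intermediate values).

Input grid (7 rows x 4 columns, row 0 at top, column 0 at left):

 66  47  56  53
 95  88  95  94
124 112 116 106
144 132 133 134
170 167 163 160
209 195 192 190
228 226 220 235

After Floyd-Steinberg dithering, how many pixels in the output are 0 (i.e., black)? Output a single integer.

(0,0): OLD=66 → NEW=0, ERR=66
(0,1): OLD=607/8 → NEW=0, ERR=607/8
(0,2): OLD=11417/128 → NEW=0, ERR=11417/128
(0,3): OLD=188463/2048 → NEW=0, ERR=188463/2048
(1,0): OLD=16621/128 → NEW=255, ERR=-16019/128
(1,1): OLD=79675/1024 → NEW=0, ERR=79675/1024
(1,2): OLD=5862551/32768 → NEW=255, ERR=-2493289/32768
(1,3): OLD=49829841/524288 → NEW=0, ERR=49829841/524288
(2,0): OLD=1629881/16384 → NEW=0, ERR=1629881/16384
(2,1): OLD=82705859/524288 → NEW=255, ERR=-50987581/524288
(2,2): OLD=75873183/1048576 → NEW=0, ERR=75873183/1048576
(2,3): OLD=2728010339/16777216 → NEW=255, ERR=-1550179741/16777216
(3,0): OLD=1315777769/8388608 → NEW=255, ERR=-823317271/8388608
(3,1): OLD=10529968183/134217728 → NEW=0, ERR=10529968183/134217728
(3,2): OLD=357626805065/2147483648 → NEW=255, ERR=-189981525175/2147483648
(3,3): OLD=2437607509631/34359738368 → NEW=0, ERR=2437607509631/34359738368
(4,0): OLD=330796743029/2147483648 → NEW=255, ERR=-216811587211/2147483648
(4,1): OLD=2141039427359/17179869184 → NEW=0, ERR=2141039427359/17179869184
(4,2): OLD=114394722016511/549755813888 → NEW=255, ERR=-25793010524929/549755813888
(4,3): OLD=1373197140204457/8796093022208 → NEW=255, ERR=-869806580458583/8796093022208
(5,0): OLD=55200137344933/274877906944 → NEW=255, ERR=-14893728925787/274877906944
(5,1): OLD=1716409444846179/8796093022208 → NEW=255, ERR=-526594275816861/8796093022208
(5,2): OLD=617462169904459/4398046511104 → NEW=255, ERR=-504039690427061/4398046511104
(5,3): OLD=14921846050841687/140737488355328 → NEW=0, ERR=14921846050841687/140737488355328
(6,0): OLD=28125367889438281/140737488355328 → NEW=255, ERR=-7762691641170359/140737488355328
(6,1): OLD=356426974848323855/2251799813685248 → NEW=255, ERR=-217781977641414385/2251799813685248
(6,2): OLD=5692960369020180665/36028797018963968 → NEW=255, ERR=-3494382870815631175/36028797018963968
(6,3): OLD=125978466496693977103/576460752303423488 → NEW=255, ERR=-21019025340679012337/576460752303423488
Output grid:
  Row 0: ....  (4 black, running=4)
  Row 1: #.#.  (2 black, running=6)
  Row 2: .#.#  (2 black, running=8)
  Row 3: #.#.  (2 black, running=10)
  Row 4: #.##  (1 black, running=11)
  Row 5: ###.  (1 black, running=12)
  Row 6: ####  (0 black, running=12)

Answer: 12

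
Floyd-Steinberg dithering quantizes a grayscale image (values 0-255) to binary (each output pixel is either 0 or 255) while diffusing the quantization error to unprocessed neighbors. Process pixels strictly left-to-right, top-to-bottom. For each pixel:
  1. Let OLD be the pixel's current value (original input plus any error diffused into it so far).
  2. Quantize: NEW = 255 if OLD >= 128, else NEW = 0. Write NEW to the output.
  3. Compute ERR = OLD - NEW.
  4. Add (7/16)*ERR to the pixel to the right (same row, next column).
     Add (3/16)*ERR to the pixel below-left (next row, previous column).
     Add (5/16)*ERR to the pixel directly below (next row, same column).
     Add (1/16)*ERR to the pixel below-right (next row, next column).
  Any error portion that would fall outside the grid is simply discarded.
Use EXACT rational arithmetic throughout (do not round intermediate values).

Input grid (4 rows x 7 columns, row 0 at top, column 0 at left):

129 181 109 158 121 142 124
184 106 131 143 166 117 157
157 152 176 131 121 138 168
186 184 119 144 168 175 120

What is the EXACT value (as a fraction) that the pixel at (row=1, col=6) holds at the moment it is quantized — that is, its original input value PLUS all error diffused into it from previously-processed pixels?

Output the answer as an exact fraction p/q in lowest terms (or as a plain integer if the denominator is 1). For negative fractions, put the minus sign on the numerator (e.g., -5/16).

Answer: 200863898671/1073741824

Derivation:
(0,0): OLD=129 → NEW=255, ERR=-126
(0,1): OLD=1007/8 → NEW=0, ERR=1007/8
(0,2): OLD=21001/128 → NEW=255, ERR=-11639/128
(0,3): OLD=242111/2048 → NEW=0, ERR=242111/2048
(0,4): OLD=5659705/32768 → NEW=255, ERR=-2696135/32768
(0,5): OLD=55575951/524288 → NEW=0, ERR=55575951/524288
(0,6): OLD=1429219049/8388608 → NEW=255, ERR=-709875991/8388608
(1,0): OLD=21533/128 → NEW=255, ERR=-11107/128
(1,1): OLD=84427/1024 → NEW=0, ERR=84427/1024
(1,2): OLD=5527591/32768 → NEW=255, ERR=-2828249/32768
(1,3): OLD=15869083/131072 → NEW=0, ERR=15869083/131072
(1,4): OLD=1849860721/8388608 → NEW=255, ERR=-289234319/8388608
(1,5): OLD=7652535745/67108864 → NEW=0, ERR=7652535745/67108864
(1,6): OLD=200863898671/1073741824 → NEW=255, ERR=-72940266449/1073741824
Target (1,6): original=157, with diffused error = 200863898671/1073741824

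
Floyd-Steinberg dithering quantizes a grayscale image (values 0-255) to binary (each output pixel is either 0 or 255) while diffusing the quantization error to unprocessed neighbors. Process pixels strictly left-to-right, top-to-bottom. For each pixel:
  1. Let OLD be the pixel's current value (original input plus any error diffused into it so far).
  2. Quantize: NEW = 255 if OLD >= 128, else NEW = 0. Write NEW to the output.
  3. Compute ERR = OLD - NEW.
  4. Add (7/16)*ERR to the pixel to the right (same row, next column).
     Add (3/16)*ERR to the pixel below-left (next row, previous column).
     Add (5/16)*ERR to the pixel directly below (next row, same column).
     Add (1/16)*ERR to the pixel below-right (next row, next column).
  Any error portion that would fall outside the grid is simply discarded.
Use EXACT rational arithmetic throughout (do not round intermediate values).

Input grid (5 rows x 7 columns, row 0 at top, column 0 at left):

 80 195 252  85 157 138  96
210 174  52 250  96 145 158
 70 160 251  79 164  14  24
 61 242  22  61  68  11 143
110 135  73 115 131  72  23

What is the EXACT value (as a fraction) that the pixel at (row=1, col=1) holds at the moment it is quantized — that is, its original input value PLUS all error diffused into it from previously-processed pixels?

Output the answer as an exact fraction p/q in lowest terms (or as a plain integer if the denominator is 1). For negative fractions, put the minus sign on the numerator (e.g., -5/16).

(0,0): OLD=80 → NEW=0, ERR=80
(0,1): OLD=230 → NEW=255, ERR=-25
(0,2): OLD=3857/16 → NEW=255, ERR=-223/16
(0,3): OLD=20199/256 → NEW=0, ERR=20199/256
(0,4): OLD=784465/4096 → NEW=255, ERR=-260015/4096
(0,5): OLD=7223863/65536 → NEW=0, ERR=7223863/65536
(0,6): OLD=151230337/1048576 → NEW=255, ERR=-116156543/1048576
(1,0): OLD=3685/16 → NEW=255, ERR=-395/16
(1,1): OLD=20195/128 → NEW=255, ERR=-12445/128
Target (1,1): original=174, with diffused error = 20195/128

Answer: 20195/128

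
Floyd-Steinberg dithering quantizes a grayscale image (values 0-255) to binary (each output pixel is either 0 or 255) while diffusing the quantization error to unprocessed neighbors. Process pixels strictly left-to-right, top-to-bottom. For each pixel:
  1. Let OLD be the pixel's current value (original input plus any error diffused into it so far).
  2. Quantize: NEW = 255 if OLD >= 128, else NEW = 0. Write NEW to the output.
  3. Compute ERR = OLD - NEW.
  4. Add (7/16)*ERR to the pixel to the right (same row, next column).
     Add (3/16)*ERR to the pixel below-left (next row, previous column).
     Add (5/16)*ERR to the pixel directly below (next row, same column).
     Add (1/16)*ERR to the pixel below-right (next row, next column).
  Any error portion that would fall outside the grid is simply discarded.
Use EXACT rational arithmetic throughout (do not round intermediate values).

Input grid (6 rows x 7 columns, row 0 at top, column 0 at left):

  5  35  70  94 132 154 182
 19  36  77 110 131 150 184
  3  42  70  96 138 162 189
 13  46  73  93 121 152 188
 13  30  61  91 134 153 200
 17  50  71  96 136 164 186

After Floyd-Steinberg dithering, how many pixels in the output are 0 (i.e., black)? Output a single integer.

Answer: 26

Derivation:
(0,0): OLD=5 → NEW=0, ERR=5
(0,1): OLD=595/16 → NEW=0, ERR=595/16
(0,2): OLD=22085/256 → NEW=0, ERR=22085/256
(0,3): OLD=539619/4096 → NEW=255, ERR=-504861/4096
(0,4): OLD=5116725/65536 → NEW=0, ERR=5116725/65536
(0,5): OLD=197297779/1048576 → NEW=255, ERR=-70089101/1048576
(0,6): OLD=2562829605/16777216 → NEW=255, ERR=-1715360475/16777216
(1,0): OLD=7049/256 → NEW=0, ERR=7049/256
(1,1): OLD=155967/2048 → NEW=0, ERR=155967/2048
(1,2): OLD=7634347/65536 → NEW=0, ERR=7634347/65536
(1,3): OLD=37349711/262144 → NEW=255, ERR=-29497009/262144
(1,4): OLD=1441725325/16777216 → NEW=0, ERR=1441725325/16777216
(1,5): OLD=20457033885/134217728 → NEW=255, ERR=-13768486755/134217728
(1,6): OLD=221171760019/2147483648 → NEW=0, ERR=221171760019/2147483648
(2,0): OLD=848165/32768 → NEW=0, ERR=848165/32768
(2,1): OLD=105576807/1048576 → NEW=0, ERR=105576807/1048576
(2,2): OLD=2250081525/16777216 → NEW=255, ERR=-2028108555/16777216
(2,3): OLD=4206784909/134217728 → NEW=0, ERR=4206784909/134217728
(2,4): OLD=163530660957/1073741824 → NEW=255, ERR=-110273504163/1073741824
(2,5): OLD=3769025738591/34359738368 → NEW=0, ERR=3769025738591/34359738368
(2,6): OLD=144456037187209/549755813888 → NEW=255, ERR=4268304645769/549755813888
(3,0): OLD=670540629/16777216 → NEW=0, ERR=670540629/16777216
(3,1): OLD=9918947377/134217728 → NEW=0, ERR=9918947377/134217728
(3,2): OLD=85604390883/1073741824 → NEW=0, ERR=85604390883/1073741824
(3,3): OLD=476152626661/4294967296 → NEW=0, ERR=476152626661/4294967296
(3,4): OLD=87925254059861/549755813888 → NEW=255, ERR=-52262478481579/549755813888
(3,5): OLD=614517864448847/4398046511104 → NEW=255, ERR=-506983995882673/4398046511104
(3,6): OLD=10333603414592529/70368744177664 → NEW=255, ERR=-7610426350711791/70368744177664
(4,0): OLD=84495754715/2147483648 → NEW=0, ERR=84495754715/2147483648
(4,1): OLD=3015233770015/34359738368 → NEW=0, ERR=3015233770015/34359738368
(4,2): OLD=82305357146929/549755813888 → NEW=255, ERR=-57882375394511/549755813888
(4,3): OLD=293523765504875/4398046511104 → NEW=0, ERR=293523765504875/4398046511104
(4,4): OLD=4180103620565393/35184372088832 → NEW=0, ERR=4180103620565393/35184372088832
(4,5): OLD=160704540466445649/1125899906842624 → NEW=255, ERR=-126399935778423471/1125899906842624
(4,6): OLD=1979458140444524935/18014398509481984 → NEW=0, ERR=1979458140444524935/18014398509481984
(5,0): OLD=25151210523341/549755813888 → NEW=0, ERR=25151210523341/549755813888
(5,1): OLD=352532806699247/4398046511104 → NEW=0, ERR=352532806699247/4398046511104
(5,2): OLD=3207568343402489/35184372088832 → NEW=0, ERR=3207568343402489/35184372088832
(5,3): OLD=48536481694452925/281474976710656 → NEW=255, ERR=-23239637366764355/281474976710656
(5,4): OLD=2164007206944588351/18014398509481984 → NEW=0, ERR=2164007206944588351/18014398509481984
(5,5): OLD=30192212375141011407/144115188075855872 → NEW=255, ERR=-6557160584202235953/144115188075855872
(5,6): OLD=445985809462474216513/2305843009213693952 → NEW=255, ERR=-142004157887017741247/2305843009213693952
Output grid:
  Row 0: ...#.##  (4 black, running=4)
  Row 1: ...#.#.  (5 black, running=9)
  Row 2: ..#.#.#  (4 black, running=13)
  Row 3: ....###  (4 black, running=17)
  Row 4: ..#..#.  (5 black, running=22)
  Row 5: ...#.##  (4 black, running=26)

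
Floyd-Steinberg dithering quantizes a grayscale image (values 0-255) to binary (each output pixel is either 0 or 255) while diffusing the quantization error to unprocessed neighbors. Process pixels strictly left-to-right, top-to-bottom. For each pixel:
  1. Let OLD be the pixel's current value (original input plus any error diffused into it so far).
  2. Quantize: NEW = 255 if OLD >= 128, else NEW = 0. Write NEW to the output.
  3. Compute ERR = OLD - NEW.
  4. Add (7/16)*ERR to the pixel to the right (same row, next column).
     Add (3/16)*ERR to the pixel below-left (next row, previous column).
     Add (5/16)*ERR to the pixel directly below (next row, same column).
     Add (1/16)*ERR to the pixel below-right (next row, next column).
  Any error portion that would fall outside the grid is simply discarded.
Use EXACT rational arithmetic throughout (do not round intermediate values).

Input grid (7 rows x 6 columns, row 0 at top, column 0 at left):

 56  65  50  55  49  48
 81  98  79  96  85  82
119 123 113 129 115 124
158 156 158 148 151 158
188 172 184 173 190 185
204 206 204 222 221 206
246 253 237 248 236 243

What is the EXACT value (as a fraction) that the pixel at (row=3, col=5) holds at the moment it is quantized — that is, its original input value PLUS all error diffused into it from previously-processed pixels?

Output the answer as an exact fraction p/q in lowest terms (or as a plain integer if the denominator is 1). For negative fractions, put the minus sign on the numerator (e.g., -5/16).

(0,0): OLD=56 → NEW=0, ERR=56
(0,1): OLD=179/2 → NEW=0, ERR=179/2
(0,2): OLD=2853/32 → NEW=0, ERR=2853/32
(0,3): OLD=48131/512 → NEW=0, ERR=48131/512
(0,4): OLD=738325/8192 → NEW=0, ERR=738325/8192
(0,5): OLD=11459731/131072 → NEW=0, ERR=11459731/131072
(1,0): OLD=3689/32 → NEW=0, ERR=3689/32
(1,1): OLD=50335/256 → NEW=255, ERR=-14945/256
(1,2): OLD=856395/8192 → NEW=0, ERR=856395/8192
(1,3): OLD=6343375/32768 → NEW=255, ERR=-2012465/32768
(1,4): OLD=227675629/2097152 → NEW=0, ERR=227675629/2097152
(1,5): OLD=5450982507/33554432 → NEW=255, ERR=-3105397653/33554432
(2,0): OLD=590149/4096 → NEW=255, ERR=-454331/4096
(2,1): OLD=10883591/131072 → NEW=0, ERR=10883591/131072
(2,2): OLD=349873493/2097152 → NEW=255, ERR=-184900267/2097152
(2,3): OLD=1646247533/16777216 → NEW=0, ERR=1646247533/16777216
(2,4): OLD=91624713543/536870912 → NEW=255, ERR=-45277369017/536870912
(2,5): OLD=558063455073/8589934592 → NEW=0, ERR=558063455073/8589934592
(3,0): OLD=291307829/2097152 → NEW=255, ERR=-243465931/2097152
(3,1): OLD=1806799441/16777216 → NEW=0, ERR=1806799441/16777216
(3,2): OLD=26998114851/134217728 → NEW=255, ERR=-7227405789/134217728
(3,3): OLD=1149175987401/8589934592 → NEW=255, ERR=-1041257333559/8589934592
(3,4): OLD=6179680110057/68719476736 → NEW=0, ERR=6179680110057/68719476736
(3,5): OLD=233507632927751/1099511627776 → NEW=255, ERR=-46867832155129/1099511627776
Target (3,5): original=158, with diffused error = 233507632927751/1099511627776

Answer: 233507632927751/1099511627776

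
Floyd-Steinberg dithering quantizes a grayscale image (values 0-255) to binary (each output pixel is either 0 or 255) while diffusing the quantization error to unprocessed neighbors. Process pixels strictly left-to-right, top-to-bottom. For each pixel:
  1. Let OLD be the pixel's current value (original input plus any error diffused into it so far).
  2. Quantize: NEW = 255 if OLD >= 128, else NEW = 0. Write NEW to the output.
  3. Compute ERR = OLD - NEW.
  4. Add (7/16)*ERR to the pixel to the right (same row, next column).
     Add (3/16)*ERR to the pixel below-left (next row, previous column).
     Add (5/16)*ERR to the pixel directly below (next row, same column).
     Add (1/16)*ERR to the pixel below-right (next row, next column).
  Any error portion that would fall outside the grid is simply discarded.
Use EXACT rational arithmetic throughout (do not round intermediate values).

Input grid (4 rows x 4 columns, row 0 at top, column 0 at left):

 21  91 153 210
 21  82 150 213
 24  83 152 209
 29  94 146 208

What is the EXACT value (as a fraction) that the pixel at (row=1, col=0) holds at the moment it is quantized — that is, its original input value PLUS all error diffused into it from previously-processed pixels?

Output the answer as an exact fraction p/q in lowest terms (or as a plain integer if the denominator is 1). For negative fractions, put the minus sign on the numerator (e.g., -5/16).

(0,0): OLD=21 → NEW=0, ERR=21
(0,1): OLD=1603/16 → NEW=0, ERR=1603/16
(0,2): OLD=50389/256 → NEW=255, ERR=-14891/256
(0,3): OLD=755923/4096 → NEW=255, ERR=-288557/4096
(1,0): OLD=11865/256 → NEW=0, ERR=11865/256
Target (1,0): original=21, with diffused error = 11865/256

Answer: 11865/256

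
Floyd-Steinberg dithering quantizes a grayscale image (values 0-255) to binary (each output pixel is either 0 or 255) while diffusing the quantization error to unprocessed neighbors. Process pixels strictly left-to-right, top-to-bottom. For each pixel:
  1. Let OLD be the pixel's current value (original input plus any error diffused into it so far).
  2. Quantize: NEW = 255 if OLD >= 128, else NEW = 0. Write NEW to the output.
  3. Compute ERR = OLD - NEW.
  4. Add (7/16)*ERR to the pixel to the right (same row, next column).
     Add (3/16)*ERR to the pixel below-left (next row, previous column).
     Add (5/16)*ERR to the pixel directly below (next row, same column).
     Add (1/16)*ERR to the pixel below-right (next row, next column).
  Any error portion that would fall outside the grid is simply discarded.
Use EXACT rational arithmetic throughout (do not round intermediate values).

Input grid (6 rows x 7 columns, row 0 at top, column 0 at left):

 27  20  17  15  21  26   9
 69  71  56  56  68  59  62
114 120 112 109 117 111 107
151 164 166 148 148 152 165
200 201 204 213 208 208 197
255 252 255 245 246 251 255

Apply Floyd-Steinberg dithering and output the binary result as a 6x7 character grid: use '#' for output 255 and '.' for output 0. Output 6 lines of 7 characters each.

(0,0): OLD=27 → NEW=0, ERR=27
(0,1): OLD=509/16 → NEW=0, ERR=509/16
(0,2): OLD=7915/256 → NEW=0, ERR=7915/256
(0,3): OLD=116845/4096 → NEW=0, ERR=116845/4096
(0,4): OLD=2194171/65536 → NEW=0, ERR=2194171/65536
(0,5): OLD=42622173/1048576 → NEW=0, ERR=42622173/1048576
(0,6): OLD=449350155/16777216 → NEW=0, ERR=449350155/16777216
(1,0): OLD=21351/256 → NEW=0, ERR=21351/256
(1,1): OLD=255825/2048 → NEW=0, ERR=255825/2048
(1,2): OLD=8365605/65536 → NEW=0, ERR=8365605/65536
(1,3): OLD=33808961/262144 → NEW=255, ERR=-33037759/262144
(1,4): OLD=549105955/16777216 → NEW=0, ERR=549105955/16777216
(1,5): OLD=12500482835/134217728 → NEW=0, ERR=12500482835/134217728
(1,6): OLD=244077010365/2147483648 → NEW=0, ERR=244077010365/2147483648
(2,0): OLD=5357067/32768 → NEW=255, ERR=-2998773/32768
(2,1): OLD=155340969/1048576 → NEW=255, ERR=-112045911/1048576
(2,2): OLD=1498504507/16777216 → NEW=0, ERR=1498504507/16777216
(2,3): OLD=16482913059/134217728 → NEW=0, ERR=16482913059/134217728
(2,4): OLD=204593166163/1073741824 → NEW=255, ERR=-69210998957/1073741824
(2,5): OLD=4647532193585/34359738368 → NEW=255, ERR=-4114201090255/34359738368
(2,6): OLD=52750748889191/549755813888 → NEW=0, ERR=52750748889191/549755813888
(3,0): OLD=1717418203/16777216 → NEW=0, ERR=1717418203/16777216
(3,1): OLD=25020905535/134217728 → NEW=255, ERR=-9204615105/134217728
(3,2): OLD=193548511341/1073741824 → NEW=255, ERR=-80255653779/1073741824
(3,3): OLD=632104719179/4294967296 → NEW=255, ERR=-463111941301/4294967296
(3,4): OLD=36232854381787/549755813888 → NEW=0, ERR=36232854381787/549755813888
(3,5): OLD=692158124014657/4398046511104 → NEW=255, ERR=-429343736316863/4398046511104
(3,6): OLD=10188848851111519/70368744177664 → NEW=255, ERR=-7755180914192801/70368744177664
(4,0): OLD=470579612405/2147483648 → NEW=255, ERR=-77028717835/2147483648
(4,1): OLD=5369032786033/34359738368 → NEW=255, ERR=-3392700497807/34359738368
(4,2): OLD=62089309885759/549755813888 → NEW=0, ERR=62089309885759/549755813888
(4,3): OLD=1039704504454245/4398046511104 → NEW=255, ERR=-81797355877275/4398046511104
(4,4): OLD=6875586818120927/35184372088832 → NEW=255, ERR=-2096428064531233/35184372088832
(4,5): OLD=151861951432769823/1125899906842624 → NEW=255, ERR=-135242524812099297/1125899906842624
(4,6): OLD=1871812363050714761/18014398509481984 → NEW=0, ERR=1871812363050714761/18014398509481984
(5,0): OLD=123847333621219/549755813888 → NEW=255, ERR=-16340398920221/549755813888
(5,1): OLD=998682593610913/4398046511104 → NEW=255, ERR=-122819266720607/4398046511104
(5,2): OLD=9444104781169655/35184372088832 → NEW=255, ERR=472089898517495/35184372088832
(5,3): OLD=67819952640923891/281474976710656 → NEW=255, ERR=-3956166420293389/281474976710656
(5,4): OLD=3558673185698475601/18014398509481984 → NEW=255, ERR=-1034998434219430319/18014398509481984
(5,5): OLD=29411749654843922369/144115188075855872 → NEW=255, ERR=-7337623304499324991/144115188075855872
(5,6): OLD=594188055564076563247/2305843009213693952 → NEW=255, ERR=6198088214584605487/2305843009213693952
Row 0: .......
Row 1: ...#...
Row 2: ##..##.
Row 3: .###.##
Row 4: ##.###.
Row 5: #######

Answer: .......
...#...
##..##.
.###.##
##.###.
#######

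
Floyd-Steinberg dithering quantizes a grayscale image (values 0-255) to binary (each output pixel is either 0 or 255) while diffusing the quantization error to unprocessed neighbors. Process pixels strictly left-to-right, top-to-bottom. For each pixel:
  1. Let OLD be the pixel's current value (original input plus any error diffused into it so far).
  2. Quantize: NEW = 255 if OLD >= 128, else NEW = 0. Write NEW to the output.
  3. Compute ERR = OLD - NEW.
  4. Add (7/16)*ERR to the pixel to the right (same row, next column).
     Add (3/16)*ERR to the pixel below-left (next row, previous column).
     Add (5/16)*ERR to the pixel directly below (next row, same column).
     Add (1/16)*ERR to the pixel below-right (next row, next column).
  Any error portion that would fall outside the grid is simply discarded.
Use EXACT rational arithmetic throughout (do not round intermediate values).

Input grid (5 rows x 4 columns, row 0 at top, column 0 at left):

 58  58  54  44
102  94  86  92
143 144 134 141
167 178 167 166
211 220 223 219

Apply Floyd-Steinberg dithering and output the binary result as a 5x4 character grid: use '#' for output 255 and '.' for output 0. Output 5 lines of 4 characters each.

(0,0): OLD=58 → NEW=0, ERR=58
(0,1): OLD=667/8 → NEW=0, ERR=667/8
(0,2): OLD=11581/128 → NEW=0, ERR=11581/128
(0,3): OLD=171179/2048 → NEW=0, ERR=171179/2048
(1,0): OLD=17377/128 → NEW=255, ERR=-15263/128
(1,1): OLD=90599/1024 → NEW=0, ERR=90599/1024
(1,2): OLD=5697203/32768 → NEW=255, ERR=-2658637/32768
(1,3): OLD=46283093/524288 → NEW=0, ERR=46283093/524288
(2,0): OLD=2004189/16384 → NEW=0, ERR=2004189/16384
(2,1): OLD=106168719/524288 → NEW=255, ERR=-27524721/524288
(2,2): OLD=112993179/1048576 → NEW=0, ERR=112993179/1048576
(2,3): OLD=3534294255/16777216 → NEW=255, ERR=-743895825/16777216
(3,0): OLD=1638993613/8388608 → NEW=255, ERR=-500101427/8388608
(3,1): OLD=21926048979/134217728 → NEW=255, ERR=-12299471661/134217728
(3,2): OLD=319949273773/2147483648 → NEW=255, ERR=-227659056467/2147483648
(3,3): OLD=3865419876411/34359738368 → NEW=0, ERR=3865419876411/34359738368
(4,0): OLD=376212520585/2147483648 → NEW=255, ERR=-171395809655/2147483648
(4,1): OLD=2282205452891/17179869184 → NEW=255, ERR=-2098661189029/17179869184
(4,2): OLD=83449160217275/549755813888 → NEW=255, ERR=-56738572324165/549755813888
(4,3): OLD=1780127237251725/8796093022208 → NEW=255, ERR=-462876483411315/8796093022208
Row 0: ....
Row 1: #.#.
Row 2: .#.#
Row 3: ###.
Row 4: ####

Answer: ....
#.#.
.#.#
###.
####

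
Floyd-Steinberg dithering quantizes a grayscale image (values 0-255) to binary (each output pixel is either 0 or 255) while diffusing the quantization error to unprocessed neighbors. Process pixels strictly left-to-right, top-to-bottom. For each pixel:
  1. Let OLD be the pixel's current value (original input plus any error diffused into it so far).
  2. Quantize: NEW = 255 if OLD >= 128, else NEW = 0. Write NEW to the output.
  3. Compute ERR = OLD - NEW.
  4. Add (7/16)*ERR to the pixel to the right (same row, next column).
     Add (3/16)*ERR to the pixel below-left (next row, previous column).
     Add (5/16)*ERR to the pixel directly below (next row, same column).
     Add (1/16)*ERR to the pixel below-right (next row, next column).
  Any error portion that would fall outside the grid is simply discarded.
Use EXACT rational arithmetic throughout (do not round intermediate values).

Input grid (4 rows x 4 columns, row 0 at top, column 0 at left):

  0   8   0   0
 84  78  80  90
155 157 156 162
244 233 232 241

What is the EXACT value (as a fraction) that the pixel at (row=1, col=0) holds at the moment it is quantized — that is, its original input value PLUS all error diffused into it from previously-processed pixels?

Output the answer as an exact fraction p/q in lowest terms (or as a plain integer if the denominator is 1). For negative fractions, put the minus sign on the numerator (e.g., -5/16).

(0,0): OLD=0 → NEW=0, ERR=0
(0,1): OLD=8 → NEW=0, ERR=8
(0,2): OLD=7/2 → NEW=0, ERR=7/2
(0,3): OLD=49/32 → NEW=0, ERR=49/32
(1,0): OLD=171/2 → NEW=0, ERR=171/2
Target (1,0): original=84, with diffused error = 171/2

Answer: 171/2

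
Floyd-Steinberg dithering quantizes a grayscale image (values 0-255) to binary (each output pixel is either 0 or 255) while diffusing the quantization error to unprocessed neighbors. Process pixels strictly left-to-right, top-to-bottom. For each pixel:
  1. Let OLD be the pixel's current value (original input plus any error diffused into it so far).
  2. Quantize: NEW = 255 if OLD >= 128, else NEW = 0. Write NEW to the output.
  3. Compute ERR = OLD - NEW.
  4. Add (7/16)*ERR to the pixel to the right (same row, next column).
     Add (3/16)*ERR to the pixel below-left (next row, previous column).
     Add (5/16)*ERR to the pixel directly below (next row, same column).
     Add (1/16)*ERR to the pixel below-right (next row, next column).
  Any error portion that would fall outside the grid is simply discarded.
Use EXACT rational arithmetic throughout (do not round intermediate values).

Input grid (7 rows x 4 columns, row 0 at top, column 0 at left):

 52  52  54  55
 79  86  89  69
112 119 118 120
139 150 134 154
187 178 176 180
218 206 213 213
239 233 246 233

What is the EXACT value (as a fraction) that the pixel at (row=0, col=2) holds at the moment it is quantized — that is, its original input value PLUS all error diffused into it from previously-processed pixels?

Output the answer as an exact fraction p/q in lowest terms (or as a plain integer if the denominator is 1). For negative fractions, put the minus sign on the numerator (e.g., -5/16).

Answer: 5549/64

Derivation:
(0,0): OLD=52 → NEW=0, ERR=52
(0,1): OLD=299/4 → NEW=0, ERR=299/4
(0,2): OLD=5549/64 → NEW=0, ERR=5549/64
Target (0,2): original=54, with diffused error = 5549/64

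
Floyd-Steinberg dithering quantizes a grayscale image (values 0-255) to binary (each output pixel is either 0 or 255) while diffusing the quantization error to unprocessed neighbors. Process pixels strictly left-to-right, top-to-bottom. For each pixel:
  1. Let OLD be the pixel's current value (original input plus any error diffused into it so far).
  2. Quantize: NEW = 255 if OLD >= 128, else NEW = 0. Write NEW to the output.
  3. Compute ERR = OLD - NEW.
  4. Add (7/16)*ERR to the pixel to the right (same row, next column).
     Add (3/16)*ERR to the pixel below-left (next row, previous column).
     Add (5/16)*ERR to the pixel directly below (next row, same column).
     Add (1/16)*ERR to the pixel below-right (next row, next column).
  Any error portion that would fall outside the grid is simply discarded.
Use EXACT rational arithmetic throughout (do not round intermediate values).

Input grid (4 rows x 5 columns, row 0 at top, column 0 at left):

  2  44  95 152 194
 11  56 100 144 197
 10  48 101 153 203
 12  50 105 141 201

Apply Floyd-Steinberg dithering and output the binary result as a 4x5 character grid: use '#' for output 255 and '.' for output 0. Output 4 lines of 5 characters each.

Answer: ...##
..#.#
..#.#
...##

Derivation:
(0,0): OLD=2 → NEW=0, ERR=2
(0,1): OLD=359/8 → NEW=0, ERR=359/8
(0,2): OLD=14673/128 → NEW=0, ERR=14673/128
(0,3): OLD=414007/2048 → NEW=255, ERR=-108233/2048
(0,4): OLD=5599361/32768 → NEW=255, ERR=-2756479/32768
(1,0): OLD=2565/128 → NEW=0, ERR=2565/128
(1,1): OLD=102819/1024 → NEW=0, ERR=102819/1024
(1,2): OLD=5657311/32768 → NEW=255, ERR=-2698529/32768
(1,3): OLD=10858995/131072 → NEW=0, ERR=10858995/131072
(1,4): OLD=427095417/2097152 → NEW=255, ERR=-107678343/2097152
(2,0): OLD=574897/16384 → NEW=0, ERR=574897/16384
(2,1): OLD=42226475/524288 → NEW=0, ERR=42226475/524288
(2,2): OLD=1109903681/8388608 → NEW=255, ERR=-1029191359/8388608
(2,3): OLD=14822887731/134217728 → NEW=0, ERR=14822887731/134217728
(2,4): OLD=516361935781/2147483648 → NEW=255, ERR=-31246394459/2147483648
(3,0): OLD=319326241/8388608 → NEW=0, ERR=319326241/8388608
(3,1): OLD=4765530637/67108864 → NEW=0, ERR=4765530637/67108864
(3,2): OLD=265146544031/2147483648 → NEW=0, ERR=265146544031/2147483648
(3,3): OLD=941170970663/4294967296 → NEW=255, ERR=-154045689817/4294967296
(3,4): OLD=12896163458019/68719476736 → NEW=255, ERR=-4627303109661/68719476736
Row 0: ...##
Row 1: ..#.#
Row 2: ..#.#
Row 3: ...##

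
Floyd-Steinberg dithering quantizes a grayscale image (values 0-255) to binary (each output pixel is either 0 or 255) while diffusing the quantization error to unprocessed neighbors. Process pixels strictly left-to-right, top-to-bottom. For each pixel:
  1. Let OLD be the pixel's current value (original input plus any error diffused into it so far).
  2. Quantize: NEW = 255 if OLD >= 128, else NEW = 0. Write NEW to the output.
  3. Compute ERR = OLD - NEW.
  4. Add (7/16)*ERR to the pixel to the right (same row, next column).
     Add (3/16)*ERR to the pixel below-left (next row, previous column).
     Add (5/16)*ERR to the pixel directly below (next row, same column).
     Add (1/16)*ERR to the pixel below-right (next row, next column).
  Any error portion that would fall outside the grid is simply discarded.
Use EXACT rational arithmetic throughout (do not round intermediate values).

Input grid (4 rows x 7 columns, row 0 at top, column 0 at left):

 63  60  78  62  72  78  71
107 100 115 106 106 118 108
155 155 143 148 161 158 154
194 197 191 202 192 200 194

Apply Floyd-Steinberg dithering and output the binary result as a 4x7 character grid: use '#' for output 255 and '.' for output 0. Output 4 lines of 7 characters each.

Answer: .....#.
#.##..#
#.#.##.
#######

Derivation:
(0,0): OLD=63 → NEW=0, ERR=63
(0,1): OLD=1401/16 → NEW=0, ERR=1401/16
(0,2): OLD=29775/256 → NEW=0, ERR=29775/256
(0,3): OLD=462377/4096 → NEW=0, ERR=462377/4096
(0,4): OLD=7955231/65536 → NEW=0, ERR=7955231/65536
(0,5): OLD=137475545/1048576 → NEW=255, ERR=-129911335/1048576
(0,6): OLD=281802991/16777216 → NEW=0, ERR=281802991/16777216
(1,0): OLD=36635/256 → NEW=255, ERR=-28645/256
(1,1): OLD=213309/2048 → NEW=0, ERR=213309/2048
(1,2): OLD=14650753/65536 → NEW=255, ERR=-2060927/65536
(1,3): OLD=41300205/262144 → NEW=255, ERR=-25546515/262144
(1,4): OLD=1428135463/16777216 → NEW=0, ERR=1428135463/16777216
(1,5): OLD=17080686679/134217728 → NEW=0, ERR=17080686679/134217728
(1,6): OLD=346136509497/2147483648 → NEW=255, ERR=-201471820743/2147483648
(2,0): OLD=4573167/32768 → NEW=255, ERR=-3782673/32768
(2,1): OLD=130185397/1048576 → NEW=0, ERR=130185397/1048576
(2,2): OLD=2948221535/16777216 → NEW=255, ERR=-1329968545/16777216
(2,3): OLD=13000295975/134217728 → NEW=0, ERR=13000295975/134217728
(2,4): OLD=266017301015/1073741824 → NEW=255, ERR=-7786864105/1073741824
(2,5): OLD=6264663376029/34359738368 → NEW=255, ERR=-2497069907811/34359738368
(2,6): OLD=55437816114459/549755813888 → NEW=0, ERR=55437816114459/549755813888
(3,0): OLD=3040108415/16777216 → NEW=255, ERR=-1238081665/16777216
(3,1): OLD=24351705363/134217728 → NEW=255, ERR=-9873815277/134217728
(3,2): OLD=171759273385/1073741824 → NEW=255, ERR=-102044891735/1073741824
(3,3): OLD=791888148207/4294967296 → NEW=255, ERR=-303328512273/4294967296
(3,4): OLD=83157687368575/549755813888 → NEW=255, ERR=-57030045172865/549755813888
(3,5): OLD=661284634764141/4398046511104 → NEW=255, ERR=-460217225567379/4398046511104
(3,6): OLD=12327903487873715/70368744177664 → NEW=255, ERR=-5616126277430605/70368744177664
Row 0: .....#.
Row 1: #.##..#
Row 2: #.#.##.
Row 3: #######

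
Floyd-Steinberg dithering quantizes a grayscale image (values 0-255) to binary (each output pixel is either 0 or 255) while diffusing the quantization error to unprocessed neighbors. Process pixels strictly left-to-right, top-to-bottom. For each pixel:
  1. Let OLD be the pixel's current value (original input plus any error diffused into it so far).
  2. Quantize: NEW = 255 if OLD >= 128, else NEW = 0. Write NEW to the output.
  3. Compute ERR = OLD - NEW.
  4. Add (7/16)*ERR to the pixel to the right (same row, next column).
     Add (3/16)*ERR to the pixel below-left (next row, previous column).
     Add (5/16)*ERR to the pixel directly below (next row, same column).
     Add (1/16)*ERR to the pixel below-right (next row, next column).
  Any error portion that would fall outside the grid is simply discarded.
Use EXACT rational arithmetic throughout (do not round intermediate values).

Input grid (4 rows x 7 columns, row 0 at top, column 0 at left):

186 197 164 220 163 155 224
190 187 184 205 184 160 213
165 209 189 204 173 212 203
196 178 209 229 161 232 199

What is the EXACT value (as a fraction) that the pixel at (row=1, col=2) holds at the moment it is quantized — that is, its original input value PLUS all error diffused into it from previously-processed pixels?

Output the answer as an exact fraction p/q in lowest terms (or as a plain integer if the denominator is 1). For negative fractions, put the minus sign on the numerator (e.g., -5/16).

Answer: 11027621/65536

Derivation:
(0,0): OLD=186 → NEW=255, ERR=-69
(0,1): OLD=2669/16 → NEW=255, ERR=-1411/16
(0,2): OLD=32107/256 → NEW=0, ERR=32107/256
(0,3): OLD=1125869/4096 → NEW=255, ERR=81389/4096
(0,4): OLD=11252091/65536 → NEW=255, ERR=-5459589/65536
(0,5): OLD=124312157/1048576 → NEW=0, ERR=124312157/1048576
(0,6): OLD=4628281483/16777216 → NEW=255, ERR=350091403/16777216
(1,0): OLD=38887/256 → NEW=255, ERR=-26393/256
(1,1): OLD=273489/2048 → NEW=255, ERR=-248751/2048
(1,2): OLD=11027621/65536 → NEW=255, ERR=-5684059/65536
Target (1,2): original=184, with diffused error = 11027621/65536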